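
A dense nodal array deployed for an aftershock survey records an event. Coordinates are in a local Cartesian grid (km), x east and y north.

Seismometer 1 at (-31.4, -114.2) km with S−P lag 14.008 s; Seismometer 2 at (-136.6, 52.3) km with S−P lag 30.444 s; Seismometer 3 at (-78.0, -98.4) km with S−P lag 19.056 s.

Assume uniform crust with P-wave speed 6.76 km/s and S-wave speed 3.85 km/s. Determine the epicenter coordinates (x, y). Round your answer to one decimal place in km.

Distance from S−P lag: d = Δt · v_P v_S / (v_P − v_S) = Δt · (6.76·3.85)/(6.76−3.85) ≈ 8.9436·Δt.
So d_Seismometer 1 = 125.28, d_Seismometer 2 = 272.28, d_Seismometer 3 = 170.43 km.
Circle about each station: (x + 31.4)² + (y + 114.2)² = 125.28²; (x + 136.6)² + (y − 52.3)² = 272.28²; (x + 78.0)² + (y + 98.4)² = 170.43².
Subtracting the Seismometer 1 equation from the Seismometer 2 and Seismometer 3 equations removes the quadratic terms:
-210.4 x + 333.0 y = -51074.07
-93.2 x + 31.6 y = -11612.35
Solving the 2×2 system: x ≈ 92.4, y ≈ -95.0 km.
Check against Seismometer 1 (with the unrounded x, y): √((x + 31.4)²+(y + 114.2)²) = 125.26 ≈ 125.28 km. ✓

(92.4, -95.0)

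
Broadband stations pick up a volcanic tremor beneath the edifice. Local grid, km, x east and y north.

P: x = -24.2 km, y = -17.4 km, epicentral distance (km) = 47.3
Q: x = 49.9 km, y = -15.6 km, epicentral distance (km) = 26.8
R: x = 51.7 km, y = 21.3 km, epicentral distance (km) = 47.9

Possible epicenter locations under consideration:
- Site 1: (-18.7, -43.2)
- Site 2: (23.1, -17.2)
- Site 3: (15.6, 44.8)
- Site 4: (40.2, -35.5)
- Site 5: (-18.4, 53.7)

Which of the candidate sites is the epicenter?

Site 2

For each candidate, compare |candidate − station| to the reported distance:
Site 1: residuals P 20.9, Q 47.1, R 47.6 → max 47.6 km
Site 2: residuals P 0.0, Q 0.0, R 0.1 → max 0.1 km
Site 3: residuals P 26.5, Q 42.7, R 4.8 → max 42.7 km
Site 4: residuals P 19.6, Q 4.7, R 10.1 → max 19.6 km
Site 5: residuals P 24.0, Q 70.5, R 29.3 → max 70.5 km
Only Site 2 has all residuals ≈ 0.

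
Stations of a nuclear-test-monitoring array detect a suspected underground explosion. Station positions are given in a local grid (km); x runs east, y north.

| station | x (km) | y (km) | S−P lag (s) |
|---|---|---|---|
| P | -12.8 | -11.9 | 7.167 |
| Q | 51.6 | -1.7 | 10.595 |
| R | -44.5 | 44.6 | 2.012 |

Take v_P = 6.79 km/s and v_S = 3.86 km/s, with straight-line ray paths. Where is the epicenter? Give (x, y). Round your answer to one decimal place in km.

Distance from S−P lag: d = Δt · v_P v_S / (v_P − v_S) = Δt · (6.79·3.86)/(6.79−3.86) ≈ 8.9452·Δt.
So d_P = 64.11, d_Q = 94.77, d_R = 18.00 km.
Circle about each station: (x + 12.8)² + (y + 11.9)² = 64.11²; (x − 51.6)² + (y + 1.7)² = 94.77²; (x + 44.5)² + (y − 44.6)² = 18.00².
Subtracting pairs of circle equations eliminates x²+y² and gives linear equations (the radical axes):
128.8 x + 20.4 y = -2511.26
-63.4 x + 113.0 y = 7450.05
Solving the 2×2 system: x ≈ -27.5, y ≈ 50.5 km.

(-27.5, 50.5)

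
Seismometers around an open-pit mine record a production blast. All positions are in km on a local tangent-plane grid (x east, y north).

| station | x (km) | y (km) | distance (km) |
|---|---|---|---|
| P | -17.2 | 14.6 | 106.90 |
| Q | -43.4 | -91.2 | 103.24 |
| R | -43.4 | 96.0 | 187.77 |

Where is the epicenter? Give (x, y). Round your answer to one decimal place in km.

x ≈ 56.0 km, y ≈ -63.3 km

Circle about each station: (x + 17.2)² + (y − 14.6)² = 106.90²; (x + 43.4)² + (y + 91.2)² = 103.24²; (x + 43.4)² + (y − 96.0)² = 187.77².
Subtracting pairs of circle equations eliminates x²+y² and gives linear equations (the radical axes):
-52.4 x − 211.6 y = 10461.11
-52.4 x + 162.8 y = -13239.40
Solving the 2×2 system: x ≈ 56.0, y ≈ -63.3 km.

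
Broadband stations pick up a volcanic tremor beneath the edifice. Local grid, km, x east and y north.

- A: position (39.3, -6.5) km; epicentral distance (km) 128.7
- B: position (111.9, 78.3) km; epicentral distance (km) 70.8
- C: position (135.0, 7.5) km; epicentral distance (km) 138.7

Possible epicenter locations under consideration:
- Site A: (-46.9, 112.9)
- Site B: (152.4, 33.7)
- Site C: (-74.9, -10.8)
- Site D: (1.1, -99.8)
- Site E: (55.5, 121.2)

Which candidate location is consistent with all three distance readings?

For each candidate, compare |candidate − station| to the reported distance:
Site A: residuals A 18.6, B 91.7, C 71.5 → max 91.7 km
Site B: residuals A 8.7, B 10.6, C 107.2 → max 107.2 km
Site C: residuals A 14.4, B 136.2, C 72.0 → max 136.2 km
Site D: residuals A 27.9, B 139.0, C 32.9 → max 139.0 km
Site E: residuals A 0.0, B 0.1, C 0.0 → max 0.1 km
Only Site E has all residuals ≈ 0.

Site E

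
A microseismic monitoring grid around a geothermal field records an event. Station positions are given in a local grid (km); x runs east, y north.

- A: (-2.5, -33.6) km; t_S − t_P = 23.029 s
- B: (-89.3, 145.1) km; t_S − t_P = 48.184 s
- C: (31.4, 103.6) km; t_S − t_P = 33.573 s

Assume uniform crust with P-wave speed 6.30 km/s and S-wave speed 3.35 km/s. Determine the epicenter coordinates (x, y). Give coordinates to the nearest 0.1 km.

Distance from S−P lag: d = Δt · v_P v_S / (v_P − v_S) = Δt · (6.30·3.35)/(6.30−3.35) ≈ 7.1542·Δt.
So d_A = 164.75, d_B = 344.72, d_C = 240.19 km.
Circle about each station: (x + 2.5)² + (y + 33.6)² = 164.75²; (x + 89.3)² + (y − 145.1)² = 344.72²; (x − 31.4)² + (y − 103.6)² = 240.19².
Subtracting the A equation from the B and C equations removes the quadratic terms:
-173.6 x + 357.4 y = -63796.03
67.8 x + 274.4 y = -19964.96
Solving the 2×2 system: x ≈ 144.3, y ≈ -108.4 km.
Check against A (with the unrounded x, y): √((x + 2.5)²+(y + 33.6)²) = 164.76 ≈ 164.75 km. ✓

(144.3, -108.4)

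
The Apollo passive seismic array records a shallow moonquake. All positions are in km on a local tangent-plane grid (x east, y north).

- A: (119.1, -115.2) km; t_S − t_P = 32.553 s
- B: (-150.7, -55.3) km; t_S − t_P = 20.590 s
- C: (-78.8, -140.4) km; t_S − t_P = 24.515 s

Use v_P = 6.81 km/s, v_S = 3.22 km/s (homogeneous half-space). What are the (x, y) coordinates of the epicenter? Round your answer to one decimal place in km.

Distance from S−P lag: d = Δt · v_P v_S / (v_P − v_S) = Δt · (6.81·3.22)/(6.81−3.22) ≈ 6.1081·Δt.
So d_A = 198.84, d_B = 125.77, d_C = 149.74 km.
Circle about each station: (x − 119.1)² + (y + 115.2)² = 198.84²; (x + 150.7)² + (y + 55.3)² = 125.77²; (x + 78.8)² + (y + 140.4)² = 149.74².
Subtracting pairs of circle equations eliminates x²+y² and gives linear equations (the radical axes):
-539.6 x + 119.8 y = 22031.98
-395.8 x − 50.4 y = 15581.03
Solving the 2×2 system: x ≈ -39.9, y ≈ 4.2 km.

(-39.9, 4.2)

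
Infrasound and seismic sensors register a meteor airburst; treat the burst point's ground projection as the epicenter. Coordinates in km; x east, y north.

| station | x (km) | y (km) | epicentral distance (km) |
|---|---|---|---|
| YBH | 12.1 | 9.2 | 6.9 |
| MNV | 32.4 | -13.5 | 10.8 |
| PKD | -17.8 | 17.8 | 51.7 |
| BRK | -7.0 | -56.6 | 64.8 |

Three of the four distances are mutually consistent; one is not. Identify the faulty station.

Solve using three stations at a time. Using MNV, PKD, BRK (subtract circle equations pairwise → linear system) gives (x, y) ≈ (29.5, -3.1).
Distances from that point to each station vs reported:
  YBH: calculated 21.3 vs reported 6.9 → residual 14.4 km
  MNV: calculated 10.8 vs reported 10.8 → residual 0.0 km
  PKD: calculated 51.7 vs reported 51.7 → residual 0.0 km
  BRK: calculated 64.8 vs reported 64.8 → residual 0.0 km
MNV, PKD, BRK are mutually consistent (residuals ≈ 0); YBH is off by 14.4 km.

YBH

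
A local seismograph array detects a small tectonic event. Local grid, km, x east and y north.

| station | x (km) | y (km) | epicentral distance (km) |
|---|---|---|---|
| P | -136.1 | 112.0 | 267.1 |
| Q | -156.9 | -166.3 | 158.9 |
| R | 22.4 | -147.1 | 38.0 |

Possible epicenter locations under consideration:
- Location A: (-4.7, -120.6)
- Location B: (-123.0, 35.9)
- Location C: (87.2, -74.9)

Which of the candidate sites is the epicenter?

Location A

For each candidate, compare |candidate − station| to the reported distance:
Location A: residuals P 0.0, Q 0.0, R 0.1 → max 0.1 km
Location B: residuals P 189.9, Q 46.1, R 195.7 → max 195.7 km
Location C: residuals P 24.1, Q 101.8, R 59.0 → max 101.8 km
Only Location A has all residuals ≈ 0.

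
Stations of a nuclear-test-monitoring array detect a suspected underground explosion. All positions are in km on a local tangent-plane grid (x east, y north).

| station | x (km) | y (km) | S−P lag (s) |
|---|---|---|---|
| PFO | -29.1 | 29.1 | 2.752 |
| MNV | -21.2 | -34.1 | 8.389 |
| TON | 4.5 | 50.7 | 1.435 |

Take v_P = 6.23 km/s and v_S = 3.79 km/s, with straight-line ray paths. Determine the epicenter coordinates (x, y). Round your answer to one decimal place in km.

x ≈ -8.6 km, y ≈ 46.1 km

Distance from S−P lag: d = Δt · v_P v_S / (v_P − v_S) = Δt · (6.23·3.79)/(6.23−3.79) ≈ 9.6769·Δt.
So d_PFO = 26.63, d_MNV = 81.18, d_TON = 13.89 km.
Circle about each station: (x + 29.1)² + (y − 29.1)² = 26.63²; (x + 21.2)² + (y + 34.1)² = 81.18²; (x − 4.5)² + (y − 50.7)² = 13.89².
Subtracting the PFO equation from the MNV and TON equations removes the quadratic terms:
15.8 x − 126.4 y = -5962.41
67.2 x + 43.2 y = 1413.34
Solving the 2×2 system: x ≈ -8.6, y ≈ 46.1 km.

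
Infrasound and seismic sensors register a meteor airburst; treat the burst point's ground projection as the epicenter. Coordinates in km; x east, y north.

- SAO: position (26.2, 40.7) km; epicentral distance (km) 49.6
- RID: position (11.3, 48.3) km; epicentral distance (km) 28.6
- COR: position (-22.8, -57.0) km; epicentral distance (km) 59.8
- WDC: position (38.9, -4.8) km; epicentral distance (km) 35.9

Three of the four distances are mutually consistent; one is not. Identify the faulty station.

Solve using three stations at a time. Using SAO, COR, WDC (subtract circle equations pairwise → linear system) gives (x, y) ≈ (3.1, -3.1).
Distances from that point to each station vs reported:
  SAO: calculated 49.6 vs reported 49.6 → residual 0.0 km
  RID: calculated 52.1 vs reported 28.6 → residual 23.5 km
  COR: calculated 59.8 vs reported 59.8 → residual 0.0 km
  WDC: calculated 35.8 vs reported 35.9 → residual 0.1 km
SAO, COR, WDC are mutually consistent (residuals ≈ 0); RID is off by 23.5 km.

RID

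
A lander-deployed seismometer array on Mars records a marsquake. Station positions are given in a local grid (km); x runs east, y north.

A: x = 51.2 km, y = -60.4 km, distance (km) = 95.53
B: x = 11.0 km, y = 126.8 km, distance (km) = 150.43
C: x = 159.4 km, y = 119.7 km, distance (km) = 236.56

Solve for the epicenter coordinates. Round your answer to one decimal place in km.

(-33.8, -16.8)

Circle about each station: (x − 51.2)² + (y + 60.4)² = 95.53²; (x − 11.0)² + (y − 126.8)² = 150.43²; (x − 159.4)² + (y − 119.7)² = 236.56².
Subtracting the A equation from the B and C equations removes the quadratic terms:
-80.4 x + 374.4 y = -3573.56
216.4 x + 360.2 y = -13367.80
Solving the 2×2 system: x ≈ -33.8, y ≈ -16.8 km.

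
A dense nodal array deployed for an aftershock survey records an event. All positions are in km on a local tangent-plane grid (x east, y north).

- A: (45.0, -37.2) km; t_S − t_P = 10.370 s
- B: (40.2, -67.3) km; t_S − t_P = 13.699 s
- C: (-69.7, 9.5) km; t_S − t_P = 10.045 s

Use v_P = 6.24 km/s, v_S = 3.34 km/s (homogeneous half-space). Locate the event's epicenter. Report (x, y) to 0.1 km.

1.2 km east, 23.1 km north

Distance from S−P lag: d = Δt · v_P v_S / (v_P − v_S) = Δt · (6.24·3.34)/(6.24−3.34) ≈ 7.1868·Δt.
So d_A = 74.53, d_B = 98.45, d_C = 72.19 km.
Circle about each station: (x − 45.0)² + (y + 37.2)² = 74.53²; (x − 40.2)² + (y + 67.3)² = 98.45²; (x + 69.7)² + (y − 9.5)² = 72.19².
Subtracting the A equation from the B and C equations removes the quadratic terms:
-9.6 x − 60.2 y = -1401.19
-229.4 x + 93.4 y = 1882.82
Solving the 2×2 system: x ≈ 1.2, y ≈ 23.1 km.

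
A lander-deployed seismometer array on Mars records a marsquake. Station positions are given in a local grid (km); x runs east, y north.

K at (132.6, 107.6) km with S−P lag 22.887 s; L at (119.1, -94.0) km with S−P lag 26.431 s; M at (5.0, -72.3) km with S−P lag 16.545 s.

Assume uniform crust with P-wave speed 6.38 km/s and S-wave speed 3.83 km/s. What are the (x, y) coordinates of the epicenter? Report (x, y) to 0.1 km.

Distance from S−P lag: d = Δt · v_P v_S / (v_P − v_S) = Δt · (6.38·3.83)/(6.38−3.83) ≈ 9.5825·Δt.
So d_K = 219.31, d_L = 253.28, d_M = 158.54 km.
Circle about each station: (x − 132.6)² + (y − 107.6)² = 219.31²; (x − 119.1)² + (y + 94.0)² = 253.28²; (x − 5.0)² + (y + 72.3)² = 158.54².
Subtracting the K equation from the L and M equations removes the quadratic terms:
-27.0 x − 403.2 y = -22193.59
-255.2 x − 359.8 y = -946.29
Solving the 2×2 system: x ≈ -81.6, y ≈ 60.5 km.
Check against K (with the unrounded x, y): √((x − 132.6)²+(y − 107.6)²) = 219.32 ≈ 219.31 km. ✓

-81.6 km east, 60.5 km north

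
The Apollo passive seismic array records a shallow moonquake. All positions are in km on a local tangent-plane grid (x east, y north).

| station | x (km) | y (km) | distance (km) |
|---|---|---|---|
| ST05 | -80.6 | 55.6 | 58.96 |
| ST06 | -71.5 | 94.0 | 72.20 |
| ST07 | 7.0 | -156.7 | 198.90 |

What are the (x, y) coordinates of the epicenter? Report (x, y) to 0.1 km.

Circle about each station: (x + 80.6)² + (y − 55.6)² = 58.96²; (x + 71.5)² + (y − 94.0)² = 72.20²; (x − 7.0)² + (y + 156.7)² = 198.90².
Subtracting the ST05 equation from the ST06 and ST07 equations removes the quadratic terms:
18.2 x + 76.8 y = 2623.97
175.2 x − 424.6 y = -21068.76
Solving the 2×2 system: x ≈ -23.8, y ≈ 39.8 km.
Check against ST05 (with the unrounded x, y): √((x + 80.6)²+(y − 55.6)²) = 58.97 ≈ 58.96 km. ✓

-23.8 km east, 39.8 km north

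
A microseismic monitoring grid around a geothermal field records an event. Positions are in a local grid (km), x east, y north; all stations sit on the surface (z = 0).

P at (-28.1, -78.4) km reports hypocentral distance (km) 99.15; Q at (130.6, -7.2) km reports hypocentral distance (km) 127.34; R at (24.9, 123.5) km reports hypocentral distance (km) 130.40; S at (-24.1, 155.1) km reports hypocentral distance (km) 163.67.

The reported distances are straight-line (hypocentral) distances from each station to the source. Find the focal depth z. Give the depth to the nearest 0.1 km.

z ≈ 43.7 km

Each station gives a sphere (x−x_i)² + (y−y_i)² + z² = d_i² (stations at z=0).
Subtracting the P sphere from Q and R: z² cancels, leaving linear equations in x and y:
317.4 x + 142.4 y = 3787.28
106.0 x + 403.8 y = 1762.65
Solving: x ≈ 11.305, y ≈ 1.397 km (keep extra digits for the depth step; rounded: 11.3, 1.4).
Then from the P sphere: z² = 99.15² − (x + 28.1)² − (y + 78.4)² with x = 11.305, y = 1.397, so z ≈ 43.708 ≈ 43.7 km.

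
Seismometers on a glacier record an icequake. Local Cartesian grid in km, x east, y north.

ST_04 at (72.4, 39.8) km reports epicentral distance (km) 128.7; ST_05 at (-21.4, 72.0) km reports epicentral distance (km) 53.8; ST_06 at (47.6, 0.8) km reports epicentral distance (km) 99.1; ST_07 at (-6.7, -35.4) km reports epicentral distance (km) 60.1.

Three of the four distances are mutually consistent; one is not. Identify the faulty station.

Solve using three stations at a time. Using ST_04, ST_06, ST_07 (subtract circle equations pairwise → linear system) gives (x, y) ≈ (-51.4, 4.7).
Distances from that point to each station vs reported:
  ST_04: calculated 128.7 vs reported 128.7 → residual 0.0 km
  ST_05: calculated 73.7 vs reported 53.8 → residual 19.9 km
  ST_06: calculated 99.0 vs reported 99.1 → residual 0.1 km
  ST_07: calculated 60.0 vs reported 60.1 → residual 0.1 km
ST_04, ST_06, ST_07 are mutually consistent (residuals ≈ 0); ST_05 is off by 19.9 km.

ST_05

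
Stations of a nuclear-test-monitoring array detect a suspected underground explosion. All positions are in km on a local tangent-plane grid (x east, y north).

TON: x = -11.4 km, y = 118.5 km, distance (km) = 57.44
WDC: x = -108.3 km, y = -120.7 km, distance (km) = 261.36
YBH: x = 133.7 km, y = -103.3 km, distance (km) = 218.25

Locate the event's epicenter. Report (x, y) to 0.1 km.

Circle about each station: (x + 11.4)² + (y − 118.5)² = 57.44²; (x + 108.3)² + (y + 120.7)² = 261.36²; (x − 133.7)² + (y + 103.3)² = 218.25².
Subtracting the TON equation from the WDC and YBH equations removes the quadratic terms:
-193.8 x − 478.4 y = -52884.53
290.2 x − 443.6 y = -29959.34
Solving the 2×2 system: x ≈ 40.6, y ≈ 94.1 km.
Check against TON (with the unrounded x, y): √((x + 11.4)²+(y − 118.5)²) = 57.44 ≈ 57.44 km. ✓

x ≈ 40.6 km, y ≈ 94.1 km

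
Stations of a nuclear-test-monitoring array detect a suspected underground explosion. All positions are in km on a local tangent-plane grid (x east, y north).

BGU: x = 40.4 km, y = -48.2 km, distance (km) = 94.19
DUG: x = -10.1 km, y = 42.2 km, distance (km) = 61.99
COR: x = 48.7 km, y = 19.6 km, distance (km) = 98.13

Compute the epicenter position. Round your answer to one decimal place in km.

Circle about each station: (x − 40.4)² + (y + 48.2)² = 94.19²; (x + 10.1)² + (y − 42.2)² = 61.99²; (x − 48.7)² + (y − 19.6)² = 98.13².
Subtracting pairs of circle equations eliminates x²+y² and gives linear equations (the radical axes):
-101.0 x + 180.8 y = 2956.45
16.6 x + 135.6 y = -1957.29
Solving the 2×2 system: x ≈ -45.2, y ≈ -8.9 km.

(-45.2, -8.9)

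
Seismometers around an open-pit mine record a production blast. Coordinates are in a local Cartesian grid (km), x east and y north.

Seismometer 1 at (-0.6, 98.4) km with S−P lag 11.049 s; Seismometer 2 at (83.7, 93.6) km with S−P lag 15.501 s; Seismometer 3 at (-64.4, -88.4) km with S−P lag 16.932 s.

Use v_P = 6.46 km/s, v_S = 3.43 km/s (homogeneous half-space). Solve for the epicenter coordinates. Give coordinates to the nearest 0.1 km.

x ≈ -0.4 km, y ≈ 17.6 km

Distance from S−P lag: d = Δt · v_P v_S / (v_P − v_S) = Δt · (6.46·3.43)/(6.46−3.43) ≈ 7.3128·Δt.
So d_Seismometer 1 = 80.80, d_Seismometer 2 = 113.36, d_Seismometer 3 = 123.82 km.
Circle about each station: (x + 0.6)² + (y − 98.4)² = 80.80²; (x − 83.7)² + (y − 93.6)² = 113.36²; (x + 64.4)² + (y + 88.4)² = 123.82².
Subtracting the Seismometer 1 equation from the Seismometer 2 and Seismometer 3 equations removes the quadratic terms:
168.6 x − 9.6 y = -238.12
-127.6 x − 373.6 y = -6523.75
Solving the 2×2 system: x ≈ -0.4, y ≈ 17.6 km.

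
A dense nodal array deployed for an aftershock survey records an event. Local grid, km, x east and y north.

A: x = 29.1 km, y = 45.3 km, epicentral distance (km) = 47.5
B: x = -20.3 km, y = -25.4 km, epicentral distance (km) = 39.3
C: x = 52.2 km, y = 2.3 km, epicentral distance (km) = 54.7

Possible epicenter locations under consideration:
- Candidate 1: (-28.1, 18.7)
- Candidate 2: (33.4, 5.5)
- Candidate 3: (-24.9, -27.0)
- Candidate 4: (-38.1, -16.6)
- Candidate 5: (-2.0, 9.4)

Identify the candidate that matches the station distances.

Candidate 5

For each candidate, compare |candidate − station| to the reported distance:
Candidate 1: residuals A 15.6, B 5.5, C 27.3 → max 27.3 km
Candidate 2: residuals A 7.5, B 22.7, C 35.6 → max 35.6 km
Candidate 3: residuals A 42.7, B 34.4, C 27.8 → max 42.7 km
Candidate 4: residuals A 43.9, B 19.4, C 37.6 → max 43.9 km
Candidate 5: residuals A 0.0, B 0.0, C 0.0 → max 0.0 km
Only Candidate 5 has all residuals ≈ 0.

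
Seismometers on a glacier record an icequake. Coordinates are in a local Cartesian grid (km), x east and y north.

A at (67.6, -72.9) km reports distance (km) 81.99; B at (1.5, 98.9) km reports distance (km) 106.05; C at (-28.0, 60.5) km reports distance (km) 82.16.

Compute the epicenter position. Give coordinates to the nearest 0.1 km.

Circle about each station: (x − 67.6)² + (y + 72.9)² = 81.99²; (x − 1.5)² + (y − 98.9)² = 106.05²; (x + 28.0)² + (y − 60.5)² = 82.16².
Subtracting pairs of circle equations eliminates x²+y² and gives linear equations (the radical axes):
-132.2 x + 343.6 y = -4624.95
-191.2 x + 266.8 y = -5467.83
Solving the 2×2 system: x ≈ 21.2, y ≈ -5.3 km.

x ≈ 21.2 km, y ≈ -5.3 km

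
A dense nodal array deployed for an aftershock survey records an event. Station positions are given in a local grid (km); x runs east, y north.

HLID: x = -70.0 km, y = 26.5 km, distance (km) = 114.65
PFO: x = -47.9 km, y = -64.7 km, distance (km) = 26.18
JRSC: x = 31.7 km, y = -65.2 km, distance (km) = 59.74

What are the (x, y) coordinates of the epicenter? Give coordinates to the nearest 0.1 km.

Circle about each station: (x + 70.0)² + (y − 26.5)² = 114.65²; (x + 47.9)² + (y + 64.7)² = 26.18²; (x − 31.7)² + (y + 65.2)² = 59.74².
Subtracting pairs of circle equations eliminates x²+y² and gives linear equations (the radical axes):
44.2 x − 182.4 y = 13337.48
203.4 x − 183.4 y = 9229.43
Solving the 2×2 system: x ≈ -26.3, y ≈ -79.5 km.
Check against HLID (with the unrounded x, y): √((x + 70.0)²+(y − 26.5)²) = 114.65 ≈ 114.65 km. ✓

-26.3 km east, -79.5 km north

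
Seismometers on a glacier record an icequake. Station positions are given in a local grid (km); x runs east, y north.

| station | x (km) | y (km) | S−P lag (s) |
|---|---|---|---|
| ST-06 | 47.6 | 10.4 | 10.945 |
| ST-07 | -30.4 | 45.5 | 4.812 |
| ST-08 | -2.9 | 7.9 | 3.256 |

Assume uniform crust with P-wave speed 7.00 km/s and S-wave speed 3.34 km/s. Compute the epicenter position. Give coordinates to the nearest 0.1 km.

Distance from S−P lag: d = Δt · v_P v_S / (v_P − v_S) = Δt · (7.00·3.34)/(7.00−3.34) ≈ 6.3880·Δt.
So d_ST-06 = 69.92, d_ST-07 = 30.74, d_ST-08 = 20.80 km.
Circle about each station: (x − 47.6)² + (y − 10.4)² = 69.92²; (x + 30.4)² + (y − 45.5)² = 30.74²; (x + 2.9)² + (y − 7.9)² = 20.80².
Subtracting the ST-06 equation from the ST-07 and ST-08 equations removes the quadratic terms:
-156.0 x + 70.2 y = 4564.35
-101.0 x − 5.0 y = 2153.07
Solving the 2×2 system: x ≈ -22.1, y ≈ 15.9 km.

x ≈ -22.1 km, y ≈ 15.9 km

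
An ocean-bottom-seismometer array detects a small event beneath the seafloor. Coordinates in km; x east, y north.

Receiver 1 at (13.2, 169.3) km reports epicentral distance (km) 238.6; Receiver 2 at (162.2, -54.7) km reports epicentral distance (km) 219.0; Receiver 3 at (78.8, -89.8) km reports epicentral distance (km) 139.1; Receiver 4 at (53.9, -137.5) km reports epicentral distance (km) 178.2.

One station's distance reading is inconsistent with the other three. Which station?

Receiver 4

Solve using three stations at a time. Using Receiver 1, Receiver 2, Receiver 3 (subtract circle equations pairwise → linear system) gives (x, y) ≈ (-56.7, -58.8).
Distances from that point to each station vs reported:
  Receiver 1: calculated 238.5 vs reported 238.6 → residual 0.1 km
  Receiver 2: calculated 218.9 vs reported 219.0 → residual 0.1 km
  Receiver 3: calculated 139.0 vs reported 139.1 → residual 0.1 km
  Receiver 4: calculated 135.8 vs reported 178.2 → residual 42.4 km
Receiver 1, Receiver 2, Receiver 3 are mutually consistent (residuals ≈ 0); Receiver 4 is off by 42.4 km.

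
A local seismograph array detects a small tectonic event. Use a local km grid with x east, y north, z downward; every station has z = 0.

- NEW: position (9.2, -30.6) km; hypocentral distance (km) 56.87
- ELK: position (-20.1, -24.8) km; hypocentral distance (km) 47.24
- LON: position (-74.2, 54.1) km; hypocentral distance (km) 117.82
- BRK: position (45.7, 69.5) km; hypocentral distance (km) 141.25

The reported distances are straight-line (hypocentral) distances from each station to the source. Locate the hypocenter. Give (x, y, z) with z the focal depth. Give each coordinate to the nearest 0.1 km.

Each station gives a sphere (x−x_i)² + (y−y_i)² + z² = d_i² (stations at z=0).
Subtracting the NEW sphere from ELK and LON: z² cancels, leaving linear equations in x and y:
-58.6 x + 11.6 y = 1000.63
-166.8 x + 169.4 y = -3235.91
Solving: x ≈ -25.906, y ≈ -44.611 km (keep extra digits for the depth step; rounded: -25.9, -44.6).
Then from the NEW sphere: z² = 56.87² − (x − 9.2)² − (y + 30.6)² with x = -25.906, y = -44.611, so z ≈ 42.491 ≈ 42.5 km.

x ≈ -25.9 km, y ≈ -44.6 km, depth ≈ 42.5 km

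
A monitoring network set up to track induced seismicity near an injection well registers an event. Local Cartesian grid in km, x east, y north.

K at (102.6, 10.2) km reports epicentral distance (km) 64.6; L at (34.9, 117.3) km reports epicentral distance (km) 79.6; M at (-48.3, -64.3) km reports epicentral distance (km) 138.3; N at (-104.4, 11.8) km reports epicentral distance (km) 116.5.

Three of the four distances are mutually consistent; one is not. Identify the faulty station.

Solve using three stations at a time. Using K, L, M (subtract circle equations pairwise → linear system) gives (x, y) ≈ (44.4, 38.3).
Distances from that point to each station vs reported:
  K: calculated 64.6 vs reported 64.6 → residual 0.0 km
  L: calculated 79.6 vs reported 79.6 → residual 0.0 km
  M: calculated 138.3 vs reported 138.3 → residual 0.0 km
  N: calculated 151.2 vs reported 116.5 → residual 34.7 km
K, L, M are mutually consistent (residuals ≈ 0); N is off by 34.7 km.

N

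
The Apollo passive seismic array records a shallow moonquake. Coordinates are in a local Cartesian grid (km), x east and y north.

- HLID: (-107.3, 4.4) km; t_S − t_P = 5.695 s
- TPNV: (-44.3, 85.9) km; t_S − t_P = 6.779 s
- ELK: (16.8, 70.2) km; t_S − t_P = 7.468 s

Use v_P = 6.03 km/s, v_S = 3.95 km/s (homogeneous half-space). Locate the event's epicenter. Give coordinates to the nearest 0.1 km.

-42.2 km east, 8.3 km north

Distance from S−P lag: d = Δt · v_P v_S / (v_P − v_S) = Δt · (6.03·3.95)/(6.03−3.95) ≈ 11.4512·Δt.
So d_HLID = 65.21, d_TPNV = 77.63, d_ELK = 85.52 km.
Circle about each station: (x + 107.3)² + (y − 4.4)² = 65.21²; (x + 44.3)² + (y − 85.9)² = 77.63²; (x − 16.8)² + (y − 70.2)² = 85.52².
Subtracting pairs of circle equations eliminates x²+y² and gives linear equations (the radical axes):
126.0 x + 163.0 y = -3965.42
248.2 x + 131.6 y = -9383.70
Solving the 2×2 system: x ≈ -42.2, y ≈ 8.3 km.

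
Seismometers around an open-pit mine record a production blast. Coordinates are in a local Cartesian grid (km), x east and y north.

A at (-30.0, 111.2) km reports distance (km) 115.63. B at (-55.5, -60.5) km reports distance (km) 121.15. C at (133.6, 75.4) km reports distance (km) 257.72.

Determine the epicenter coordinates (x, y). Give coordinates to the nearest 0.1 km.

Circle about each station: (x + 30.0)² + (y − 111.2)² = 115.63²; (x + 55.5)² + (y + 60.5)² = 121.15²; (x − 133.6)² + (y − 75.4)² = 257.72².
Subtracting pairs of circle equations eliminates x²+y² and gives linear equations (the radical axes):
-51.0 x − 343.4 y = -7831.97
327.2 x − 71.6 y = -42780.62
Solving the 2×2 system: x ≈ -121.8, y ≈ 40.9 km.

(-121.8, 40.9)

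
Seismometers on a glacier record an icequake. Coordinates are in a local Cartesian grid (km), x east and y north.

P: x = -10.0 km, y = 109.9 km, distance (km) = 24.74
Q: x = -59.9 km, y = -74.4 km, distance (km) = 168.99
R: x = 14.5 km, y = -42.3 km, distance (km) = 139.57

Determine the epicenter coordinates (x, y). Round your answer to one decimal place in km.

x ≈ -26.2 km, y ≈ 91.2 km

Circle about each station: (x + 10.0)² + (y − 109.9)² = 24.74²; (x + 59.9)² + (y + 74.4)² = 168.99²; (x − 14.5)² + (y + 42.3)² = 139.57².
Subtracting pairs of circle equations eliminates x²+y² and gives linear equations (the radical axes):
-99.8 x − 368.6 y = -31000.19
49.0 x − 304.4 y = -29046.19
Solving the 2×2 system: x ≈ -26.2, y ≈ 91.2 km.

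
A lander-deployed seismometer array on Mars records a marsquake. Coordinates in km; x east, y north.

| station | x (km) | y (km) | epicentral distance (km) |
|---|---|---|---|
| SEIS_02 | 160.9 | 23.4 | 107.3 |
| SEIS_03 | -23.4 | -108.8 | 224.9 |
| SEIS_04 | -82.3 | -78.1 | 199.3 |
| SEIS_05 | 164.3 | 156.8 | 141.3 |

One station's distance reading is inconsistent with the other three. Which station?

SEIS_03

Solve using three stations at a time. Using SEIS_02, SEIS_04, SEIS_05 (subtract circle equations pairwise → linear system) gives (x, y) ≈ (60.4, 61.0).
Distances from that point to each station vs reported:
  SEIS_02: calculated 107.3 vs reported 107.3 → residual 0.0 km
  SEIS_03: calculated 189.4 vs reported 224.9 → residual 35.5 km
  SEIS_04: calculated 199.3 vs reported 199.3 → residual 0.0 km
  SEIS_05: calculated 141.3 vs reported 141.3 → residual 0.0 km
SEIS_02, SEIS_04, SEIS_05 are mutually consistent (residuals ≈ 0); SEIS_03 is off by 35.5 km.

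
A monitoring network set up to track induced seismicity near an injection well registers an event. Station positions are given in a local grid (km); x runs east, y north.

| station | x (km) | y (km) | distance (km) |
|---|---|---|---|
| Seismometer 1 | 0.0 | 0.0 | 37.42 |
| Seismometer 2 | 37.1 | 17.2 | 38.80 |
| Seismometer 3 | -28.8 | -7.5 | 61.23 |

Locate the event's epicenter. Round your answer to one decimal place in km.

x ≈ 30.9 km, y ≈ -21.1 km

Circle about each station: x² + y² = 37.42²; (x − 37.1)² + (y − 17.2)² = 38.80²; (x + 28.8)² + (y + 7.5)² = 61.23².
Subtracting the Seismometer 1 equation from the Seismometer 2 and Seismometer 3 equations removes the quadratic terms:
74.2 x + 34.4 y = 1567.07
-57.6 x − 15.0 y = -1463.17
Solving the 2×2 system: x ≈ 30.9, y ≈ -21.1 km.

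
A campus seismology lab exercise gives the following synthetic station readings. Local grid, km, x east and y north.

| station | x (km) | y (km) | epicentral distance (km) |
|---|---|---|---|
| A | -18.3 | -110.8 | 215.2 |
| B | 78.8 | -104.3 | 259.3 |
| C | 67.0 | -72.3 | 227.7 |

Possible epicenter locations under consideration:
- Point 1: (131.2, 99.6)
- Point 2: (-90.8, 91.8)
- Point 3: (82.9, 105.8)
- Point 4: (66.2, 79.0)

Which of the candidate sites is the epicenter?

For each candidate, compare |candidate − station| to the reported distance:
Point 1: residuals A 42.9, B 48.8, C 44.2 → max 48.8 km
Point 2: residuals A 0.0, B 0.0, C 0.0 → max 0.0 km
Point 3: residuals A 23.9, B 49.2, C 48.9 → max 49.2 km
Point 4: residuals A 7.4, B 75.6, C 76.4 → max 76.4 km
Only Point 2 has all residuals ≈ 0.

Point 2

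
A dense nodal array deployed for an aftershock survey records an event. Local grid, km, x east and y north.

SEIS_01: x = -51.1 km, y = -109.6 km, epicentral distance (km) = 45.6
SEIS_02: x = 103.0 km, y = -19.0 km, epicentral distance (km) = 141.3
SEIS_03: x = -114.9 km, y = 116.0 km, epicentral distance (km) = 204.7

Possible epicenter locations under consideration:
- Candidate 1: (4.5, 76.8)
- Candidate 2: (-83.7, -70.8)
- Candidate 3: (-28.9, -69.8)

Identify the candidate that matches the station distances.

For each candidate, compare |candidate − station| to the reported distance:
Candidate 1: residuals SEIS_01 148.9, SEIS_02 3.9, SEIS_03 79.0 → max 148.9 km
Candidate 2: residuals SEIS_01 5.1, SEIS_02 52.5, SEIS_03 15.3 → max 52.5 km
Candidate 3: residuals SEIS_01 0.0, SEIS_02 0.0, SEIS_03 0.0 → max 0.0 km
Only Candidate 3 has all residuals ≈ 0.

Candidate 3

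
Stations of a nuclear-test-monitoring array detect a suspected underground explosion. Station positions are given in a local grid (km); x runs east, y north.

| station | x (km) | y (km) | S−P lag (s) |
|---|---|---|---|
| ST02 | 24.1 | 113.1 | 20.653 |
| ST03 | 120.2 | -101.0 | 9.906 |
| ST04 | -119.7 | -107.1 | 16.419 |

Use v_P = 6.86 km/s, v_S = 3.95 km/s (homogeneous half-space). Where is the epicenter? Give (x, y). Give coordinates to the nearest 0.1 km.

Distance from S−P lag: d = Δt · v_P v_S / (v_P − v_S) = Δt · (6.86·3.95)/(6.86−3.95) ≈ 9.3117·Δt.
So d_ST02 = 192.31, d_ST03 = 92.24, d_ST04 = 152.89 km.
Circle about each station: (x − 24.1)² + (y − 113.1)² = 192.31²; (x − 120.2)² + (y + 101.0)² = 92.24²; (x + 119.7)² + (y + 107.1)² = 152.89².
Subtracting pairs of circle equations eliminates x²+y² and gives linear equations (the radical axes):
192.2 x − 428.2 y = 39751.54
-287.6 x − 440.4 y = 26033.86
Solving the 2×2 system: x ≈ 30.6, y ≈ -79.1 km.

30.6 km east, -79.1 km north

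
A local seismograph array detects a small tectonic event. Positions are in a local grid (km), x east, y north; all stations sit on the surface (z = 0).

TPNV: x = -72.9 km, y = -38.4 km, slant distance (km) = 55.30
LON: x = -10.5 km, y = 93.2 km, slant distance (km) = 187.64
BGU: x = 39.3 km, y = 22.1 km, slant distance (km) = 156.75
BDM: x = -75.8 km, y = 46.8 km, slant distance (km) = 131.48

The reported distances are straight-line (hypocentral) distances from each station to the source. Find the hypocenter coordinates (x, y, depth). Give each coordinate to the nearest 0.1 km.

x ≈ -74.3 km, y ≈ -79.3 km, depth ≈ 37.2 km

Each station gives a sphere (x−x_i)² + (y−y_i)² + z² = d_i² (stations at z=0).
Subtracting the TPNV sphere from LON and BGU: z² cancels, leaving linear equations in x and y:
124.8 x + 263.2 y = -30143.16
224.4 x + 121.0 y = -26268.54
Solving: x ≈ -74.305, y ≈ -79.293 km (keep extra digits for the depth step; rounded: -74.3, -79.3).
Then from the TPNV sphere: z² = 55.30² − (x + 72.9)² − (y + 38.4)² with x = -74.305, y = -79.293, so z ≈ 37.201 ≈ 37.2 km.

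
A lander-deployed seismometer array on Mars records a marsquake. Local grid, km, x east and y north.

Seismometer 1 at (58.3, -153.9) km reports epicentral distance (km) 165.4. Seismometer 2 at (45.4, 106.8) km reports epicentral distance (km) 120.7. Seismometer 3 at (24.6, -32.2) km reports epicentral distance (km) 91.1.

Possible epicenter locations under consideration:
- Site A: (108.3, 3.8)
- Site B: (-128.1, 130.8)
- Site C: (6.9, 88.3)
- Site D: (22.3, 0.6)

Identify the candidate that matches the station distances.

Site A

For each candidate, compare |candidate − station| to the reported distance:
Site A: residuals Seismometer 1 0.0, Seismometer 2 0.0, Seismometer 3 0.0 → max 0.0 km
Site B: residuals Seismometer 1 174.9, Seismometer 2 54.5, Seismometer 3 132.3 → max 174.9 km
Site C: residuals Seismometer 1 82.2, Seismometer 2 78.0, Seismometer 3 30.7 → max 82.2 km
Site D: residuals Seismometer 1 6.8, Seismometer 2 12.0, Seismometer 3 58.2 → max 58.2 km
Only Site A has all residuals ≈ 0.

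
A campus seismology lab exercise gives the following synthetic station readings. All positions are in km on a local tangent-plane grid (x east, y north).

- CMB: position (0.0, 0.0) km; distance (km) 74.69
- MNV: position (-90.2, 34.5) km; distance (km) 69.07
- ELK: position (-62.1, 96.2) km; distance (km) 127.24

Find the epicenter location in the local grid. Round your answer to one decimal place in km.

Circle about each station: x² + y² = 74.69²; (x + 90.2)² + (y − 34.5)² = 69.07²; (x + 62.1)² + (y − 96.2)² = 127.24².
Subtracting the CMB equation from the MNV and ELK equations removes the quadratic terms:
-180.4 x + 69.0 y = 10134.22
-124.2 x + 192.4 y = 2499.43
Solving the 2×2 system: x ≈ -68.0, y ≈ -30.9 km.

x ≈ -68.0 km, y ≈ -30.9 km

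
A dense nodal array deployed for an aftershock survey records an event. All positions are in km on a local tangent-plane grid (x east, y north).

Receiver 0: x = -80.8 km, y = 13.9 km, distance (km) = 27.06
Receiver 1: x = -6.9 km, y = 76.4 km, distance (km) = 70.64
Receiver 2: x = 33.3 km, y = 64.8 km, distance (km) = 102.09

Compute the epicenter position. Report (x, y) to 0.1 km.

Circle about each station: (x + 80.8)² + (y − 13.9)² = 27.06²; (x + 6.9)² + (y − 76.4)² = 70.64²; (x − 33.3)² + (y − 64.8)² = 102.09².
Subtracting the Receiver 0 equation from the Receiver 1 and Receiver 2 equations removes the quadratic terms:
147.8 x + 125.0 y = -5095.05
228.2 x + 101.8 y = -11104.04
Solving the 2×2 system: x ≈ -64.5, y ≈ 35.5 km.

x ≈ -64.5 km, y ≈ 35.5 km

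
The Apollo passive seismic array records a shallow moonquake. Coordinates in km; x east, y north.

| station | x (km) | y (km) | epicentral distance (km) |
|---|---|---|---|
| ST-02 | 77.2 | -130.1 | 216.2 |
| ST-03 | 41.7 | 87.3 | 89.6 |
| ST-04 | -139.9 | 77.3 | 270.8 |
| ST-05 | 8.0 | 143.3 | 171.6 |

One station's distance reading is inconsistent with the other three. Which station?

ST-05

Solve using three stations at a time. Using ST-02, ST-03, ST-04 (subtract circle equations pairwise → linear system) gives (x, y) ≈ (130.9, 79.3).
Distances from that point to each station vs reported:
  ST-02: calculated 216.2 vs reported 216.2 → residual 0.0 km
  ST-03: calculated 89.5 vs reported 89.6 → residual 0.1 km
  ST-04: calculated 270.8 vs reported 270.8 → residual 0.0 km
  ST-05: calculated 138.5 vs reported 171.6 → residual 33.1 km
ST-02, ST-03, ST-04 are mutually consistent (residuals ≈ 0); ST-05 is off by 33.1 km.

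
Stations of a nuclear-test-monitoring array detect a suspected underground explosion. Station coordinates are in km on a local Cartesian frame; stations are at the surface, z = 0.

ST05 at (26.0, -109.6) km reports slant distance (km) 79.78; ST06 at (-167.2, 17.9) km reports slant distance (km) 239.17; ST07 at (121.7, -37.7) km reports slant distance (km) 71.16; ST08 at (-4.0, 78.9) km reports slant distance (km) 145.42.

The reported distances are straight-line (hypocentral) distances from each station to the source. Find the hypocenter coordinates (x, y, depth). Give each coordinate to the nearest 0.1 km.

Each station gives a sphere (x−x_i)² + (y−y_i)² + z² = d_i² (stations at z=0).
Subtracting the ST05 sphere from ST06 and ST07: z² cancels, leaving linear equations in x and y:
-386.4 x + 255.0 y = -35249.35
191.4 x + 143.8 y = 4845.12
Solving: x ≈ 60.403, y ≈ -46.704 km (keep extra digits for the depth step; rounded: 60.4, -46.7).
Then from the ST05 sphere: z² = 79.78² − (x − 26.0)² − (y + 109.6)² with x = 60.403, y = -46.704, so z ≈ 35.005 ≈ 35.0 km.
Check against ST08 (with the unrounded solution): distance 145.43 ≈ 145.42 km. ✓

(60.4, -46.7, 35.0)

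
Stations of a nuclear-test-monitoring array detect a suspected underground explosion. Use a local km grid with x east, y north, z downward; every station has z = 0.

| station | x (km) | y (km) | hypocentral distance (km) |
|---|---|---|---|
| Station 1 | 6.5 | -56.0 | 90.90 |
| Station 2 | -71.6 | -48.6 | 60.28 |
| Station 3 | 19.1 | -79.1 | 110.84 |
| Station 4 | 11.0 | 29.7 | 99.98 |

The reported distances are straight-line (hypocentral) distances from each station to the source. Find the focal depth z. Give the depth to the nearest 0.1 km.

51.4 km

Each station gives a sphere (x−x_i)² + (y−y_i)² + z² = d_i² (stations at z=0).
Subtracting the Station 1 sphere from Station 2 and Station 3: z² cancels, leaving linear equations in x and y:
-156.2 x + 14.8 y = 8939.40
25.2 x − 46.2 y = -579.33
Solving: x ≈ -59.097, y ≈ -19.695 km (keep extra digits for the depth step; rounded: -59.1, -19.7).
Then from the Station 1 sphere: z² = 90.90² − (x − 6.5)² − (y + 56.0)² with x = -59.097, y = -19.695, so z ≈ 51.398 ≈ 51.4 km.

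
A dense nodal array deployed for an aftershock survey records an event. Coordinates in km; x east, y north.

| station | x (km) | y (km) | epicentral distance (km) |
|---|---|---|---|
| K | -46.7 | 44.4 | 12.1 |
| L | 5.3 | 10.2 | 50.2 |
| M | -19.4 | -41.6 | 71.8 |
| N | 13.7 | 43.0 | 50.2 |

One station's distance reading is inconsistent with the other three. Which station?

M

Solve using three stations at a time. Using K, L, N (subtract circle equations pairwise → linear system) gives (x, y) ≈ (-36.3, 38.3).
Distances from that point to each station vs reported:
  K: calculated 12.1 vs reported 12.1 → residual 0.0 km
  L: calculated 50.2 vs reported 50.2 → residual 0.0 km
  M: calculated 81.7 vs reported 71.8 → residual 9.9 km
  N: calculated 50.2 vs reported 50.2 → residual 0.0 km
K, L, N are mutually consistent (residuals ≈ 0); M is off by 9.9 km.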